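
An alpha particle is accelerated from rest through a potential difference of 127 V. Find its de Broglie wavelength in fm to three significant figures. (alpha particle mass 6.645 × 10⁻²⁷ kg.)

KE = 2eV = 2 × 1.602 × 10⁻¹⁹ × 127.0 = 4.069 × 10⁻¹⁷ J.
p = √(2mKE) = √(2 × 6.645 × 10⁻²⁷ × 4.069 × 10⁻¹⁷) = 7.354 × 10⁻²² kg·m/s.
λ = h/p = 6.626 × 10⁻³⁴ / 7.354 × 10⁻²² = 9.01 × 10⁻¹³ m = 901 fm.

λ = 901 fm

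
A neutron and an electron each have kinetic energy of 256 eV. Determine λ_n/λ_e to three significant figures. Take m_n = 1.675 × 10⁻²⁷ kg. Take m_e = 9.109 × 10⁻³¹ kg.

λ_n/λ_e = 0.0233

At fixed KE, p = √(2mKE) so λ = h/p ∝ 1/√m.
λ_n/λ_e = √(m_e/m_n) = √(9.109 × 10⁻³¹/1.675 × 10⁻²⁷) = √(5.438 × 10⁻⁴) = 0.0233.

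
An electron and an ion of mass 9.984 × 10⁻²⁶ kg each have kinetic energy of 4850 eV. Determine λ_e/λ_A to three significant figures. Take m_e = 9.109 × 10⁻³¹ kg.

At fixed KE, p = √(2mKE) so λ = h/p ∝ 1/√m.
λ_e/λ_A = √(m_A/m_e) = √(9.984 × 10⁻²⁶/9.109 × 10⁻³¹) = √(1.096 × 10⁵) = 331.

λ_e/λ_A = 331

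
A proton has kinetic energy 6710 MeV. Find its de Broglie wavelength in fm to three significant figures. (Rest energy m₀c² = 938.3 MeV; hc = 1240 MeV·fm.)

Total energy E = KE + m₀c² = 6710 + 938.3 = 7648.3 MeV.
(pc)² = E² − (m₀c²)² = (7648.3)² − (938.3)² = 5.762 × 10⁷ MeV², so pc = 7591 MeV.
λ = hc/(pc) = 1240 MeV·fm / 7591 MeV = 0.163 fm.

λ = 0.163 fm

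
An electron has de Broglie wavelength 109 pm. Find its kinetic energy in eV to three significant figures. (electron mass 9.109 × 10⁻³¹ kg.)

KE = 127 eV

p = h/λ = 6.626 × 10⁻³⁴ / 1.090 × 10⁻¹⁰ = 6.079 × 10⁻²⁴ kg·m/s.
KE = p²/(2m) = (6.079 × 10⁻²⁴)² / (2 × 9.109 × 10⁻³¹) = 2.028 × 10⁻¹⁷ J = 127 eV.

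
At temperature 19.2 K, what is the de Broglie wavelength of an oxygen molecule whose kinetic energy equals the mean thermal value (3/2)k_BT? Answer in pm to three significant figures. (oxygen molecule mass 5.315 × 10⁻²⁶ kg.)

λ = 102 pm

KE = (3/2)k_BT = 1.5 × 1.381 × 10⁻²³ × 19.2 = 3.977 × 10⁻²² J.
p = √(2mKE) = √(2 × 5.315 × 10⁻²⁶ × 3.977 × 10⁻²²) = 6.502 × 10⁻²⁴ kg·m/s.
λ = h/p = 1.02 × 10⁻¹⁰ m = 102 pm.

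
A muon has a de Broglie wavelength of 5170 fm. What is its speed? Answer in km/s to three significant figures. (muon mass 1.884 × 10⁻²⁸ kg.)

p = h/λ = 6.626 × 10⁻³⁴ / 5.170 × 10⁻¹² = 1.282 × 10⁻²² kg·m/s.
v = p/m = 1.282 × 10⁻²² / 1.884 × 10⁻²⁸ = 6.80 × 10⁵ m/s = 680 km/s.

v = 680 km/s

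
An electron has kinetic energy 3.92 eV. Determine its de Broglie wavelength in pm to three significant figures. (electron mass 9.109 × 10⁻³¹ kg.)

KE = 3.92 eV = 6.280 × 10⁻¹⁹ J.
p = √(2mKE) = √(2 × 9.109 × 10⁻³¹ × 6.280 × 10⁻¹⁹) = 1.070 × 10⁻²⁴ kg·m/s.
λ = h/p = 6.626 × 10⁻³⁴ / 1.070 × 10⁻²⁴ = 6.19 × 10⁻¹⁰ m = 619 pm.

λ = 619 pm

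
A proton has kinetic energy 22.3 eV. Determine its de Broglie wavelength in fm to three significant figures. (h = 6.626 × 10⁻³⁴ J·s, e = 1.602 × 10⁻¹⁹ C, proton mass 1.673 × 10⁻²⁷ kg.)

λ = 6060 fm

KE = 22.3 eV = 3.572 × 10⁻¹⁸ J.
p = √(2mKE) = √(2 × 1.673 × 10⁻²⁷ × 3.572 × 10⁻¹⁸) = 1.093 × 10⁻²² kg·m/s.
λ = h/p = 6.626 × 10⁻³⁴ / 1.093 × 10⁻²² = 6.06 × 10⁻¹² m = 6060 fm.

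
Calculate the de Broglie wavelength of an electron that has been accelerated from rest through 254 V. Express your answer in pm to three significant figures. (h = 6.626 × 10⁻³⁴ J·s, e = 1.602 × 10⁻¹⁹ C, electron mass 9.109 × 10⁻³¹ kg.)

KE = eV = 1.602 × 10⁻¹⁹ × 254.0 = 4.069 × 10⁻¹⁷ J.
p = √(2mKE) = √(2 × 9.109 × 10⁻³¹ × 4.069 × 10⁻¹⁷) = 8.610 × 10⁻²⁴ kg·m/s.
λ = h/p = 6.626 × 10⁻³⁴ / 8.610 × 10⁻²⁴ = 7.70 × 10⁻¹¹ m = 77.0 pm.

λ = 77.0 pm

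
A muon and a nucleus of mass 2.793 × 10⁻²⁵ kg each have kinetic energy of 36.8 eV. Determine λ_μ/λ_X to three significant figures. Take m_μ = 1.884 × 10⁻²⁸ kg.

At fixed KE, p = √(2mKE) so λ = h/p ∝ 1/√m.
λ_μ/λ_X = √(m_X/m_μ) = √(2.793 × 10⁻²⁵/1.884 × 10⁻²⁸) = √(1482) = 38.5.

λ_μ/λ_X = 38.5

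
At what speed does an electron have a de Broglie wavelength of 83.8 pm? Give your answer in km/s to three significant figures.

v = 8680 km/s

p = h/λ = 6.626 × 10⁻³⁴ / 8.380 × 10⁻¹¹ = 7.907 × 10⁻²⁴ kg·m/s.
v = p/m = 7.907 × 10⁻²⁴ / 9.109 × 10⁻³¹ = 8.68 × 10⁶ m/s = 8680 km/s.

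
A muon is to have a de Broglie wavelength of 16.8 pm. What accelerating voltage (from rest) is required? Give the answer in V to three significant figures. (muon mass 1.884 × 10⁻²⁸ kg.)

V = 25.8 V

p = h/λ = 6.626 × 10⁻³⁴ / 1.680 × 10⁻¹¹ = 3.944 × 10⁻²³ kg·m/s.
KE = p²/(2m) = 4.128 × 10⁻¹⁸ J.
V = KE/e = 4.128 × 10⁻¹⁸ / (1.602 × 10⁻¹⁹) = 25.8 V.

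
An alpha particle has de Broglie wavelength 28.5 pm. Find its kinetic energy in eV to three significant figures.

KE = 0.254 eV

p = h/λ = 6.626 × 10⁻³⁴ / 2.850 × 10⁻¹¹ = 2.325 × 10⁻²³ kg·m/s.
KE = p²/(2m) = (2.325 × 10⁻²³)² / (2 × 6.645 × 10⁻²⁷) = 4.067 × 10⁻²⁰ J = 0.254 eV.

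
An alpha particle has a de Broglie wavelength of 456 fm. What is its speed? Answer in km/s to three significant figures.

p = h/λ = 6.626 × 10⁻³⁴ / 4.560 × 10⁻¹³ = 1.453 × 10⁻²¹ kg·m/s.
v = p/m = 1.453 × 10⁻²¹ / 6.645 × 10⁻²⁷ = 2.19 × 10⁵ m/s = 219 km/s.

v = 219 km/s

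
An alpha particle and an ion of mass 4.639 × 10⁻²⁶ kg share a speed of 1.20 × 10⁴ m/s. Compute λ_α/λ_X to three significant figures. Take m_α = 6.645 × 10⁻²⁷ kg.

λ_α/λ_X = 6.98

At fixed v, p = mv so λ = h/(mv) ∝ 1/m.
λ_α/λ_X = m_X/m_α = 4.639 × 10⁻²⁶/6.645 × 10⁻²⁷ = 6.98.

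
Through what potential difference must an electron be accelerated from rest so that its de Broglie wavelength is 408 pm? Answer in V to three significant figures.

V = 9.04 V

p = h/λ = 6.626 × 10⁻³⁴ / 4.080 × 10⁻¹⁰ = 1.624 × 10⁻²⁴ kg·m/s.
KE = p²/(2m) = 1.448 × 10⁻¹⁸ J.
V = KE/e = 1.448 × 10⁻¹⁸ / (1.602 × 10⁻¹⁹) = 9.04 V.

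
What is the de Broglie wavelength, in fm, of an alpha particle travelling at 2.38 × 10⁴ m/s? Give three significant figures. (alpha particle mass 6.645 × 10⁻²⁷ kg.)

λ = 4190 fm

p = mv = 6.645 × 10⁻²⁷ × 2.38 × 10⁴ = 1.582 × 10⁻²² kg·m/s.
λ = h/p = 6.626 × 10⁻³⁴ / 1.582 × 10⁻²² = 4.19 × 10⁻¹² m = 4190 fm.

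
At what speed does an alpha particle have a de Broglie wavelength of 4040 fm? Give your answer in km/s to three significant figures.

v = 24.7 km/s

p = h/λ = 6.626 × 10⁻³⁴ / 4.040 × 10⁻¹² = 1.640 × 10⁻²² kg·m/s.
v = p/m = 1.640 × 10⁻²² / 6.645 × 10⁻²⁷ = 2.47 × 10⁴ m/s = 24.7 km/s.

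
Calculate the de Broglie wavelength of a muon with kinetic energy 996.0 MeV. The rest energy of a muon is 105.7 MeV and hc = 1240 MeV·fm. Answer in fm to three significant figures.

λ = 1.13 fm

Total energy E = KE + m₀c² = 996.0 + 105.7 = 1101.7 MeV.
(pc)² = E² − (m₀c²)² = (1101.7)² − (105.7)² = 1.203 × 10⁶ MeV², so pc = 1097 MeV.
λ = hc/(pc) = 1240 MeV·fm / 1097 MeV = 1.13 fm.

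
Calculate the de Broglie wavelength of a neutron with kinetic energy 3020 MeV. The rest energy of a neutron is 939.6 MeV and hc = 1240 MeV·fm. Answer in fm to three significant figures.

λ = 0.322 fm

Total energy E = KE + m₀c² = 3020 + 939.6 = 3959.6 MeV.
(pc)² = E² − (m₀c²)² = (3959.6)² − (939.6)² = 1.480 × 10⁷ MeV², so pc = 3847 MeV.
λ = hc/(pc) = 1240 MeV·fm / 3847 MeV = 0.322 fm.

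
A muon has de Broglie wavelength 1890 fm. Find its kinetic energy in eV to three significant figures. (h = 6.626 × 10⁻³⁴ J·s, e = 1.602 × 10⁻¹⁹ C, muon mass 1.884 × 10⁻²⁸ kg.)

KE = 2040 eV

p = h/λ = 6.626 × 10⁻³⁴ / 1.890 × 10⁻¹² = 3.506 × 10⁻²² kg·m/s.
KE = p²/(2m) = (3.506 × 10⁻²²)² / (2 × 1.884 × 10⁻²⁸) = 3.262 × 10⁻¹⁶ J = 2040 eV.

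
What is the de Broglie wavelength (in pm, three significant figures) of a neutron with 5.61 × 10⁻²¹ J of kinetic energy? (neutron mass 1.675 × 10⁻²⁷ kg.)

λ = 153 pm

p = √(2mKE) = √(2 × 1.675 × 10⁻²⁷ × 5.610 × 10⁻²¹) = 4.335 × 10⁻²⁴ kg·m/s.
λ = h/p = 6.626 × 10⁻³⁴ / 4.335 × 10⁻²⁴ = 1.53 × 10⁻¹⁰ m = 153 pm.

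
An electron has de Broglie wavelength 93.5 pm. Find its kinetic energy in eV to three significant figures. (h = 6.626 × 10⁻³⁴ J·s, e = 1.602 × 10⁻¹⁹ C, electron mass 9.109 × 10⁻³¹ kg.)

p = h/λ = 6.626 × 10⁻³⁴ / 9.350 × 10⁻¹¹ = 7.087 × 10⁻²⁴ kg·m/s.
KE = p²/(2m) = (7.087 × 10⁻²⁴)² / (2 × 9.109 × 10⁻³¹) = 2.757 × 10⁻¹⁷ J = 172 eV.

KE = 172 eV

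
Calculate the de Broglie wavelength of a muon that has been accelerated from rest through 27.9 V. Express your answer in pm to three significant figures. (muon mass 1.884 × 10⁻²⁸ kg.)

λ = 16.1 pm

KE = eV = 1.602 × 10⁻¹⁹ × 27.90 = 4.470 × 10⁻¹⁸ J.
p = √(2mKE) = √(2 × 1.884 × 10⁻²⁸ × 4.470 × 10⁻¹⁸) = 4.104 × 10⁻²³ kg·m/s.
λ = h/p = 6.626 × 10⁻³⁴ / 4.104 × 10⁻²³ = 1.61 × 10⁻¹¹ m = 16.1 pm.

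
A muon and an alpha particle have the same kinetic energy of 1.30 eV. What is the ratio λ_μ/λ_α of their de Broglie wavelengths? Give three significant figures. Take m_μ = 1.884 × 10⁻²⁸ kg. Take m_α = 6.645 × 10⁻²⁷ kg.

At fixed KE, p = √(2mKE) so λ = h/p ∝ 1/√m.
λ_μ/λ_α = √(m_α/m_μ) = √(6.645 × 10⁻²⁷/1.884 × 10⁻²⁸) = √(35.27) = 5.94.

λ_μ/λ_α = 5.94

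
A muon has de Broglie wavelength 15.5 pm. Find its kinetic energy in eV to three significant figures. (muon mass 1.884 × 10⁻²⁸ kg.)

KE = 30.3 eV

p = h/λ = 6.626 × 10⁻³⁴ / 1.550 × 10⁻¹¹ = 4.275 × 10⁻²³ kg·m/s.
KE = p²/(2m) = (4.275 × 10⁻²³)² / (2 × 1.884 × 10⁻²⁸) = 4.850 × 10⁻¹⁸ J = 30.3 eV.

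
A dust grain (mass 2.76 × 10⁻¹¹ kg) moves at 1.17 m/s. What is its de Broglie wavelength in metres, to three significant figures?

λ = 2.05 × 10⁻²³ m

p = mv = 2.76 × 10⁻¹¹ × 1.17 = 3.229 × 10⁻¹¹ kg·m/s.
λ = h/p = 6.626 × 10⁻³⁴ / 3.229 × 10⁻¹¹ = 2.05 × 10⁻²³ m.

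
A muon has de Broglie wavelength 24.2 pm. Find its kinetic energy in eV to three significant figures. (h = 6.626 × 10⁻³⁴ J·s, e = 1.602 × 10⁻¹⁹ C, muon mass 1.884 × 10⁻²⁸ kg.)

p = h/λ = 6.626 × 10⁻³⁴ / 2.420 × 10⁻¹¹ = 2.738 × 10⁻²³ kg·m/s.
KE = p²/(2m) = (2.738 × 10⁻²³)² / (2 × 1.884 × 10⁻²⁸) = 1.990 × 10⁻¹⁸ J = 12.4 eV.

KE = 12.4 eV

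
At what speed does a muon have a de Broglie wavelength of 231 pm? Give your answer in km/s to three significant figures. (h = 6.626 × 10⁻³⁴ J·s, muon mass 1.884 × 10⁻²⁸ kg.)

p = h/λ = 6.626 × 10⁻³⁴ / 2.310 × 10⁻¹⁰ = 2.868 × 10⁻²⁴ kg·m/s.
v = p/m = 2.868 × 10⁻²⁴ / 1.884 × 10⁻²⁸ = 1.52 × 10⁴ m/s = 15.2 km/s.

v = 15.2 km/s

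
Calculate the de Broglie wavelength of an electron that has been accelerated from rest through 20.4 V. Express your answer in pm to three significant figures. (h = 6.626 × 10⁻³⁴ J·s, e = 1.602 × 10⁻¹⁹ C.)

λ = 272 pm

KE = eV = 1.602 × 10⁻¹⁹ × 20.40 = 3.268 × 10⁻¹⁸ J.
p = √(2mKE) = √(2 × 9.109 × 10⁻³¹ × 3.268 × 10⁻¹⁸) = 2.440 × 10⁻²⁴ kg·m/s.
λ = h/p = 6.626 × 10⁻³⁴ / 2.440 × 10⁻²⁴ = 2.72 × 10⁻¹⁰ m = 272 pm.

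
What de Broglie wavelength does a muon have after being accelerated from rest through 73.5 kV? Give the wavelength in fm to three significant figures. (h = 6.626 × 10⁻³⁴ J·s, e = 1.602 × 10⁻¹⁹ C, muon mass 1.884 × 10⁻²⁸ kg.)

KE = eV = 1.602 × 10⁻¹⁹ × 7.350 × 10⁴ = 1.177 × 10⁻¹⁴ J.
p = √(2mKE) = √(2 × 1.884 × 10⁻²⁸ × 1.177 × 10⁻¹⁴) = 2.106 × 10⁻²¹ kg·m/s.
λ = h/p = 6.626 × 10⁻³⁴ / 2.106 × 10⁻²¹ = 3.15 × 10⁻¹³ m = 315 fm.

λ = 315 fm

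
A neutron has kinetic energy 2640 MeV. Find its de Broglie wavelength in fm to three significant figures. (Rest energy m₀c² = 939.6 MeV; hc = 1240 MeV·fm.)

λ = 0.359 fm

Total energy E = KE + m₀c² = 2640 + 939.6 = 3579.6 MeV.
(pc)² = E² − (m₀c²)² = (3579.6)² − (939.6)² = 1.193 × 10⁷ MeV², so pc = 3454 MeV.
λ = hc/(pc) = 1240 MeV·fm / 3454 MeV = 0.359 fm.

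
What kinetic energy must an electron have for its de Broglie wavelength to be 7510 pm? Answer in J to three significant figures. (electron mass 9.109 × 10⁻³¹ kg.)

p = h/λ = 6.626 × 10⁻³⁴ / 7.510 × 10⁻⁹ = 8.823 × 10⁻²⁶ kg·m/s.
KE = p²/(2m) = (8.823 × 10⁻²⁶)² / (2 × 9.109 × 10⁻³¹) = 4.273 × 10⁻²¹ J = 4.27 × 10⁻²¹ J.

KE = 4.27 × 10⁻²¹ J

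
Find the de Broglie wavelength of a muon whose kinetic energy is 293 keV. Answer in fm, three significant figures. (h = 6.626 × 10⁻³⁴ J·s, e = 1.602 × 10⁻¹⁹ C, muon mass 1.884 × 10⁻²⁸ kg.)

λ = 158 fm

KE = 293 keV = 4.694 × 10⁻¹⁴ J.
p = √(2mKE) = √(2 × 1.884 × 10⁻²⁸ × 4.694 × 10⁻¹⁴) = 4.206 × 10⁻²¹ kg·m/s.
λ = h/p = 6.626 × 10⁻³⁴ / 4.206 × 10⁻²¹ = 1.58 × 10⁻¹³ m = 158 fm.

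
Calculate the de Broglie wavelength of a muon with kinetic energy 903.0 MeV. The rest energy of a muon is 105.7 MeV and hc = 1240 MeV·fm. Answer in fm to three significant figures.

Total energy E = KE + m₀c² = 903.0 + 105.7 = 1008.7 MeV.
(pc)² = E² − (m₀c²)² = (1008.7)² − (105.7)² = 1.006 × 10⁶ MeV², so pc = 1003 MeV.
λ = hc/(pc) = 1240 MeV·fm / 1003 MeV = 1.24 fm.

λ = 1.24 fm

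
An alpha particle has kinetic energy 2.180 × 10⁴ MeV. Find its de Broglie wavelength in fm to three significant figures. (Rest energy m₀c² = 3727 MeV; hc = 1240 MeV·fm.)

λ = 0.0491 fm

Total energy E = KE + m₀c² = 2.180 × 10⁴ + 3727 = 25527 MeV.
(pc)² = E² − (m₀c²)² = (25527)² − (3727)² = 6.377 × 10⁸ MeV², so pc = 2.525 × 10⁴ MeV.
λ = hc/(pc) = 1240 MeV·fm / 2.525 × 10⁴ MeV = 0.0491 fm.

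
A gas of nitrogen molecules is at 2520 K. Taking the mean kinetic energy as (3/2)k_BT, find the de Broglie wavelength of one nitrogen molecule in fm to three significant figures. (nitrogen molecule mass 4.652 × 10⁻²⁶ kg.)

λ = 9510 fm

KE = (3/2)k_BT = 1.5 × 1.381 × 10⁻²³ × 2520 = 5.220 × 10⁻²⁰ J.
p = √(2mKE) = √(2 × 4.652 × 10⁻²⁶ × 5.220 × 10⁻²⁰) = 6.969 × 10⁻²³ kg·m/s.
λ = h/p = 9.51 × 10⁻¹² m = 9510 fm.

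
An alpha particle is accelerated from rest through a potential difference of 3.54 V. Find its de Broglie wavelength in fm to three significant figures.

KE = 2eV = 2 × 1.602 × 10⁻¹⁹ × 3.540 = 1.134 × 10⁻¹⁸ J.
p = √(2mKE) = √(2 × 6.645 × 10⁻²⁷ × 1.134 × 10⁻¹⁸) = 1.228 × 10⁻²² kg·m/s.
λ = h/p = 6.626 × 10⁻³⁴ / 1.228 × 10⁻²² = 5.40 × 10⁻¹² m = 5400 fm.

λ = 5400 fm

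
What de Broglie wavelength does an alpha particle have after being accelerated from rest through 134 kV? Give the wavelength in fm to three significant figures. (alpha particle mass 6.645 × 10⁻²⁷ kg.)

KE = 2eV = 2 × 1.602 × 10⁻¹⁹ × 1.340 × 10⁵ = 4.293 × 10⁻¹⁴ J.
p = √(2mKE) = √(2 × 6.645 × 10⁻²⁷ × 4.293 × 10⁻¹⁴) = 2.389 × 10⁻²⁰ kg·m/s.
λ = h/p = 6.626 × 10⁻³⁴ / 2.389 × 10⁻²⁰ = 2.77 × 10⁻¹⁴ m = 27.7 fm.

λ = 27.7 fm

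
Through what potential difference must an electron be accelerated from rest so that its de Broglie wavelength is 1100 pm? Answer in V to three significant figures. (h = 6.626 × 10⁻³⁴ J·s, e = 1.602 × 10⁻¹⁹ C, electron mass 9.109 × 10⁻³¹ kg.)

V = 1.24 V

p = h/λ = 6.626 × 10⁻³⁴ / 1.100 × 10⁻⁹ = 6.024 × 10⁻²⁵ kg·m/s.
KE = p²/(2m) = 1.992 × 10⁻¹⁹ J.
V = KE/e = 1.992 × 10⁻¹⁹ / (1.602 × 10⁻¹⁹) = 1.24 V.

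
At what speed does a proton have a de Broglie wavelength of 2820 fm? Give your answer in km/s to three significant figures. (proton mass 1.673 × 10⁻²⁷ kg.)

p = h/λ = 6.626 × 10⁻³⁴ / 2.820 × 10⁻¹² = 2.350 × 10⁻²² kg·m/s.
v = p/m = 2.350 × 10⁻²² / 1.673 × 10⁻²⁷ = 1.40 × 10⁵ m/s = 140 km/s.

v = 140 km/s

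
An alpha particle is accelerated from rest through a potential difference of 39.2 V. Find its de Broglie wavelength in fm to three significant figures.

KE = 2eV = 2 × 1.602 × 10⁻¹⁹ × 39.20 = 1.256 × 10⁻¹⁷ J.
p = √(2mKE) = √(2 × 6.645 × 10⁻²⁷ × 1.256 × 10⁻¹⁷) = 4.086 × 10⁻²² kg·m/s.
λ = h/p = 6.626 × 10⁻³⁴ / 4.086 × 10⁻²² = 1.62 × 10⁻¹² m = 1620 fm.

λ = 1620 fm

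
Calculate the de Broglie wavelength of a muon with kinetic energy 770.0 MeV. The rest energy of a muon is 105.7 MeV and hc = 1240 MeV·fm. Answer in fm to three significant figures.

Total energy E = KE + m₀c² = 770.0 + 105.7 = 875.7 MeV.
(pc)² = E² − (m₀c²)² = (875.7)² − (105.7)² = 7.557 × 10⁵ MeV², so pc = 869.3 MeV.
λ = hc/(pc) = 1240 MeV·fm / 869.3 MeV = 1.43 fm.

λ = 1.43 fm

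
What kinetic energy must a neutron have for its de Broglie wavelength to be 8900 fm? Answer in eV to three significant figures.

KE = 10.3 eV

p = h/λ = 6.626 × 10⁻³⁴ / 8.900 × 10⁻¹² = 7.445 × 10⁻²³ kg·m/s.
KE = p²/(2m) = (7.445 × 10⁻²³)² / (2 × 1.675 × 10⁻²⁷) = 1.655 × 10⁻¹⁸ J = 10.3 eV.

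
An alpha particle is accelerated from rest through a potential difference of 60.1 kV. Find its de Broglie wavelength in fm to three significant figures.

KE = 2eV = 2 × 1.602 × 10⁻¹⁹ × 6.010 × 10⁴ = 1.926 × 10⁻¹⁴ J.
p = √(2mKE) = √(2 × 6.645 × 10⁻²⁷ × 1.926 × 10⁻¹⁴) = 1.600 × 10⁻²⁰ kg·m/s.
λ = h/p = 6.626 × 10⁻³⁴ / 1.600 × 10⁻²⁰ = 4.14 × 10⁻¹⁴ m = 41.4 fm.

λ = 41.4 fm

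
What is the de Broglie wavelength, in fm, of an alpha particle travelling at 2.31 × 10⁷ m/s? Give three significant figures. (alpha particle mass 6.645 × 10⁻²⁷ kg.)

λ = 4.32 fm

p = mv = 6.645 × 10⁻²⁷ × 2.31 × 10⁷ = 1.535 × 10⁻¹⁹ kg·m/s.
λ = h/p = 6.626 × 10⁻³⁴ / 1.535 × 10⁻¹⁹ = 4.32 × 10⁻¹⁵ m = 4.32 fm.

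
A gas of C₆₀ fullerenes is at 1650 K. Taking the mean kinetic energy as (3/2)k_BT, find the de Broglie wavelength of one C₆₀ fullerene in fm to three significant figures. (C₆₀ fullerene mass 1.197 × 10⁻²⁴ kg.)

λ = 2320 fm

KE = (3/2)k_BT = 1.5 × 1.381 × 10⁻²³ × 1650 = 3.418 × 10⁻²⁰ J.
p = √(2mKE) = √(2 × 1.197 × 10⁻²⁴ × 3.418 × 10⁻²⁰) = 2.861 × 10⁻²² kg·m/s.
λ = h/p = 2.32 × 10⁻¹² m = 2320 fm.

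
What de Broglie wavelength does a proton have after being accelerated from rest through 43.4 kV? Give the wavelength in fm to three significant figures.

KE = eV = 1.602 × 10⁻¹⁹ × 4.340 × 10⁴ = 6.953 × 10⁻¹⁵ J.
p = √(2mKE) = √(2 × 1.673 × 10⁻²⁷ × 6.953 × 10⁻¹⁵) = 4.823 × 10⁻²¹ kg·m/s.
λ = h/p = 6.626 × 10⁻³⁴ / 4.823 × 10⁻²¹ = 1.37 × 10⁻¹³ m = 137 fm.

λ = 137 fm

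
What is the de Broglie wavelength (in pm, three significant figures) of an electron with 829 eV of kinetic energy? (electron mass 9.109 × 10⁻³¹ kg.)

λ = 42.6 pm

KE = 829 eV = 1.328 × 10⁻¹⁶ J.
p = √(2mKE) = √(2 × 9.109 × 10⁻³¹ × 1.328 × 10⁻¹⁶) = 1.555 × 10⁻²³ kg·m/s.
λ = h/p = 6.626 × 10⁻³⁴ / 1.555 × 10⁻²³ = 4.26 × 10⁻¹¹ m = 42.6 pm.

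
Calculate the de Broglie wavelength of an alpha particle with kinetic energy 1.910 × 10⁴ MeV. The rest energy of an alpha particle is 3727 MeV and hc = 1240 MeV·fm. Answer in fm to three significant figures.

Total energy E = KE + m₀c² = 1.910 × 10⁴ + 3727 = 22827 MeV.
(pc)² = E² − (m₀c²)² = (22827)² − (3727)² = 5.072 × 10⁸ MeV², so pc = 2.252 × 10⁴ MeV.
λ = hc/(pc) = 1240 MeV·fm / 2.252 × 10⁴ MeV = 0.0551 fm.

λ = 0.0551 fm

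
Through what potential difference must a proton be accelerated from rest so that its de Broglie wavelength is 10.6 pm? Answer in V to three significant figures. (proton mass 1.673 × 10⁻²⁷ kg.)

p = h/λ = 6.626 × 10⁻³⁴ / 1.060 × 10⁻¹¹ = 6.251 × 10⁻²³ kg·m/s.
KE = p²/(2m) = 1.168 × 10⁻¹⁸ J.
V = KE/e = 1.168 × 10⁻¹⁸ / (1.602 × 10⁻¹⁹) = 7.29 V.

V = 7.29 V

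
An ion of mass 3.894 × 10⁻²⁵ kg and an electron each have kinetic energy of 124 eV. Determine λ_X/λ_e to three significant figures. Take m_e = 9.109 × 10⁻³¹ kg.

At fixed KE, p = √(2mKE) so λ = h/p ∝ 1/√m.
λ_X/λ_e = √(m_e/m_X) = √(9.109 × 10⁻³¹/3.894 × 10⁻²⁵) = √(2.339 × 10⁻⁶) = 1.53 × 10⁻³.

λ_X/λ_e = 1.53 × 10⁻³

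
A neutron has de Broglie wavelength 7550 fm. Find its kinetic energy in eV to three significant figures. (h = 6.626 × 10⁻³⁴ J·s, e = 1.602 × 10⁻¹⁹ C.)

p = h/λ = 6.626 × 10⁻³⁴ / 7.550 × 10⁻¹² = 8.776 × 10⁻²³ kg·m/s.
KE = p²/(2m) = (8.776 × 10⁻²³)² / (2 × 1.675 × 10⁻²⁷) = 2.299 × 10⁻¹⁸ J = 14.4 eV.

KE = 14.4 eV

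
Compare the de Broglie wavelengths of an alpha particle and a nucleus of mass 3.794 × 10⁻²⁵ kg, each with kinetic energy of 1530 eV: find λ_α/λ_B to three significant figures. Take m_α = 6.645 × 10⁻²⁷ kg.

λ_α/λ_B = 7.56

At fixed KE, p = √(2mKE) so λ = h/p ∝ 1/√m.
λ_α/λ_B = √(m_B/m_α) = √(3.794 × 10⁻²⁵/6.645 × 10⁻²⁷) = √(57.10) = 7.56.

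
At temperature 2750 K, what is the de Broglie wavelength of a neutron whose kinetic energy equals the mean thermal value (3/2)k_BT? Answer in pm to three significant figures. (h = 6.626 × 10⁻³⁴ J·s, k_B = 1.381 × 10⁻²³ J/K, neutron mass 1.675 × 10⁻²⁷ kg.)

λ = 48.0 pm

KE = (3/2)k_BT = 1.5 × 1.381 × 10⁻²³ × 2750 = 5.697 × 10⁻²⁰ J.
p = √(2mKE) = √(2 × 1.675 × 10⁻²⁷ × 5.697 × 10⁻²⁰) = 1.381 × 10⁻²³ kg·m/s.
λ = h/p = 4.80 × 10⁻¹¹ m = 48.0 pm.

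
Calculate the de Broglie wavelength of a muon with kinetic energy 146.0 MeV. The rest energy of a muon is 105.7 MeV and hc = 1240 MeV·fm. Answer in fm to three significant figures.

Total energy E = KE + m₀c² = 146.0 + 105.7 = 251.7 MeV.
(pc)² = E² − (m₀c²)² = (251.7)² − (105.7)² = 5.218 × 10⁴ MeV², so pc = 228.4 MeV.
λ = hc/(pc) = 1240 MeV·fm / 228.4 MeV = 5.43 fm.

λ = 5.43 fm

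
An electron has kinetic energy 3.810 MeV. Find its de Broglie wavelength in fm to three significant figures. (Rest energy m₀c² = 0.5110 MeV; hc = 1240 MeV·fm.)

λ = 289 fm

Total energy E = KE + m₀c² = 3.810 + 0.5110 = 4.3210 MeV.
(pc)² = E² − (m₀c²)² = (4.3210)² − (0.5110)² = 18.41 MeV², so pc = 4.291 MeV.
λ = hc/(pc) = 1240 MeV·fm / 4.291 MeV = 289 fm.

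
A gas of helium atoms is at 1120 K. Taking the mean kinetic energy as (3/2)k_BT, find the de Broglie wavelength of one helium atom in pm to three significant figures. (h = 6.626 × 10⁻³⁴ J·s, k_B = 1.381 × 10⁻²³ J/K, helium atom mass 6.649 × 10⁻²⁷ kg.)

λ = 37.7 pm

KE = (3/2)k_BT = 1.5 × 1.381 × 10⁻²³ × 1120 = 2.320 × 10⁻²⁰ J.
p = √(2mKE) = √(2 × 6.649 × 10⁻²⁷ × 2.320 × 10⁻²⁰) = 1.756 × 10⁻²³ kg·m/s.
λ = h/p = 3.77 × 10⁻¹¹ m = 37.7 pm.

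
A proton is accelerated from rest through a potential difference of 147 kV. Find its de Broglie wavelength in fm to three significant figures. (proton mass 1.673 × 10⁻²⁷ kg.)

KE = eV = 1.602 × 10⁻¹⁹ × 1.470 × 10⁵ = 2.355 × 10⁻¹⁴ J.
p = √(2mKE) = √(2 × 1.673 × 10⁻²⁷ × 2.355 × 10⁻¹⁴) = 8.877 × 10⁻²¹ kg·m/s.
λ = h/p = 6.626 × 10⁻³⁴ / 8.877 × 10⁻²¹ = 7.46 × 10⁻¹⁴ m = 74.6 fm.

λ = 74.6 fm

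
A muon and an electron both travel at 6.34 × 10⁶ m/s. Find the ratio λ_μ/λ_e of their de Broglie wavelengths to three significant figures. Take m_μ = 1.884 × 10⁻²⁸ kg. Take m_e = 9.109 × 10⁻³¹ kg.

At fixed v, p = mv so λ = h/(mv) ∝ 1/m.
λ_μ/λ_e = m_e/m_μ = 9.109 × 10⁻³¹/1.884 × 10⁻²⁸ = 4.83 × 10⁻³.

λ_μ/λ_e = 4.83 × 10⁻³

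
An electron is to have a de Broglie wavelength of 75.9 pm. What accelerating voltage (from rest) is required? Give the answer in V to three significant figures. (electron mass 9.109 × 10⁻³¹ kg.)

V = 261 V

p = h/λ = 6.626 × 10⁻³⁴ / 7.590 × 10⁻¹¹ = 8.730 × 10⁻²⁴ kg·m/s.
KE = p²/(2m) = 4.183 × 10⁻¹⁷ J.
V = KE/e = 4.183 × 10⁻¹⁷ / (1.602 × 10⁻¹⁹) = 261 V.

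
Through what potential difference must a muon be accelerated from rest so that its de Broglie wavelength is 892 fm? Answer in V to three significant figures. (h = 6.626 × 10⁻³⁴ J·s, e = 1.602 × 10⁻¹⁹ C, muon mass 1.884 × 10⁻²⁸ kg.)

p = h/λ = 6.626 × 10⁻³⁴ / 8.920 × 10⁻¹³ = 7.428 × 10⁻²² kg·m/s.
KE = p²/(2m) = 1.464 × 10⁻¹⁵ J.
V = KE/e = 1.464 × 10⁻¹⁵ / (1.602 × 10⁻¹⁹) = 9140 V.

V = 9140 V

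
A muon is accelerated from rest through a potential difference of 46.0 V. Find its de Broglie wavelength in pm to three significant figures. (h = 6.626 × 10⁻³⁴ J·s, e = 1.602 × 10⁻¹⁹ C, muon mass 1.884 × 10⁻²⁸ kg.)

λ = 12.6 pm

KE = eV = 1.602 × 10⁻¹⁹ × 46.00 = 7.369 × 10⁻¹⁸ J.
p = √(2mKE) = √(2 × 1.884 × 10⁻²⁸ × 7.369 × 10⁻¹⁸) = 5.269 × 10⁻²³ kg·m/s.
λ = h/p = 6.626 × 10⁻³⁴ / 5.269 × 10⁻²³ = 1.26 × 10⁻¹¹ m = 12.6 pm.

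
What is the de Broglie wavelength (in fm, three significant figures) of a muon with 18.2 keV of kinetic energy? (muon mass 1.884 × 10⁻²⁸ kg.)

λ = 632 fm

KE = 18.2 keV = 2.916 × 10⁻¹⁵ J.
p = √(2mKE) = √(2 × 1.884 × 10⁻²⁸ × 2.916 × 10⁻¹⁵) = 1.048 × 10⁻²¹ kg·m/s.
λ = h/p = 6.626 × 10⁻³⁴ / 1.048 × 10⁻²¹ = 6.32 × 10⁻¹³ m = 632 fm.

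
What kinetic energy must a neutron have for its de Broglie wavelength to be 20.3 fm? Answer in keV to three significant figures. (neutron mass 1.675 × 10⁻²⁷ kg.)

p = h/λ = 6.626 × 10⁻³⁴ / 2.030 × 10⁻¹⁴ = 3.264 × 10⁻²⁰ kg·m/s.
KE = p²/(2m) = (3.264 × 10⁻²⁰)² / (2 × 1.675 × 10⁻²⁷) = 3.180 × 10⁻¹³ J = 1990 keV.

KE = 1990 keV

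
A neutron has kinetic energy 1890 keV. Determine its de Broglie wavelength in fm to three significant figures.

λ = 20.8 fm

KE = 1890 keV = 3.028 × 10⁻¹³ J.
p = √(2mKE) = √(2 × 1.675 × 10⁻²⁷ × 3.028 × 10⁻¹³) = 3.185 × 10⁻²⁰ kg·m/s.
λ = h/p = 6.626 × 10⁻³⁴ / 3.185 × 10⁻²⁰ = 2.08 × 10⁻¹⁴ m = 20.8 fm.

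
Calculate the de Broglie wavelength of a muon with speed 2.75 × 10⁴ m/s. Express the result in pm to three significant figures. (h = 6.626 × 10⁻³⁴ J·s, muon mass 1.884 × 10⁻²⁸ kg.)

p = mv = 1.884 × 10⁻²⁸ × 2.75 × 10⁴ = 5.181 × 10⁻²⁴ kg·m/s.
λ = h/p = 6.626 × 10⁻³⁴ / 5.181 × 10⁻²⁴ = 1.28 × 10⁻¹⁰ m = 128 pm.

λ = 128 pm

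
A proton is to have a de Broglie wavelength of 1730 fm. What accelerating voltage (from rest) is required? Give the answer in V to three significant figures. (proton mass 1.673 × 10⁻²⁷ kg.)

V = 274 V

p = h/λ = 6.626 × 10⁻³⁴ / 1.730 × 10⁻¹² = 3.830 × 10⁻²² kg·m/s.
KE = p²/(2m) = 4.384 × 10⁻¹⁷ J.
V = KE/e = 4.384 × 10⁻¹⁷ / (1.602 × 10⁻¹⁹) = 274 V.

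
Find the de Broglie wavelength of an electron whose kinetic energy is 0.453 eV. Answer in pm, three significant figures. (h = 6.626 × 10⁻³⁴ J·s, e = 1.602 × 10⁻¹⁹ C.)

λ = 1820 pm

KE = 0.453 eV = 7.257 × 10⁻²⁰ J.
p = √(2mKE) = √(2 × 9.109 × 10⁻³¹ × 7.257 × 10⁻²⁰) = 3.636 × 10⁻²⁵ kg·m/s.
λ = h/p = 6.626 × 10⁻³⁴ / 3.636 × 10⁻²⁵ = 1.82 × 10⁻⁹ m = 1820 pm.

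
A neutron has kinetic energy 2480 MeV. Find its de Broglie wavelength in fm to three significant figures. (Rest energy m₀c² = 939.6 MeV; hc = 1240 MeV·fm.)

Total energy E = KE + m₀c² = 2480 + 939.6 = 3419.6 MeV.
(pc)² = E² − (m₀c²)² = (3419.6)² − (939.6)² = 1.081 × 10⁷ MeV², so pc = 3288 MeV.
λ = hc/(pc) = 1240 MeV·fm / 3288 MeV = 0.377 fm.

λ = 0.377 fm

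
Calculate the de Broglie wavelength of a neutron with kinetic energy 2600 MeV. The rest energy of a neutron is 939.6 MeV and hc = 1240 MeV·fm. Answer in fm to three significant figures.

Total energy E = KE + m₀c² = 2600 + 939.6 = 3539.6 MeV.
(pc)² = E² − (m₀c²)² = (3539.6)² − (939.6)² = 1.165 × 10⁷ MeV², so pc = 3413 MeV.
λ = hc/(pc) = 1240 MeV·fm / 3413 MeV = 0.363 fm.

λ = 0.363 fm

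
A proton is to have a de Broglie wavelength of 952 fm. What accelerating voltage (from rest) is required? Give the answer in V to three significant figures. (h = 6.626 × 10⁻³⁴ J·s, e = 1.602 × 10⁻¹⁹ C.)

p = h/λ = 6.626 × 10⁻³⁴ / 9.520 × 10⁻¹³ = 6.960 × 10⁻²² kg·m/s.
KE = p²/(2m) = 1.448 × 10⁻¹⁶ J.
V = KE/e = 1.448 × 10⁻¹⁶ / (1.602 × 10⁻¹⁹) = 904 V.

V = 904 V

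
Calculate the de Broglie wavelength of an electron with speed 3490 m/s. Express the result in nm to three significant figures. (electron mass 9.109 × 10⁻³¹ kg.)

p = mv = 9.109 × 10⁻³¹ × 3490 = 3.179 × 10⁻²⁷ kg·m/s.
λ = h/p = 6.626 × 10⁻³⁴ / 3.179 × 10⁻²⁷ = 2.08 × 10⁻⁷ m = 208 nm.

λ = 208 nm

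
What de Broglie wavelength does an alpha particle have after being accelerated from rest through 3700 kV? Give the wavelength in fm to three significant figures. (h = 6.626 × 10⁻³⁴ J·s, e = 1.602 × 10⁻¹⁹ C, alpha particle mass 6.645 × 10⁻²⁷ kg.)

KE = 2eV = 2 × 1.602 × 10⁻¹⁹ × 3.700 × 10⁶ = 1.185 × 10⁻¹² J.
p = √(2mKE) = √(2 × 6.645 × 10⁻²⁷ × 1.185 × 10⁻¹²) = 1.255 × 10⁻¹⁹ kg·m/s.
λ = h/p = 6.626 × 10⁻³⁴ / 1.255 × 10⁻¹⁹ = 5.28 × 10⁻¹⁵ m = 5.28 fm.

λ = 5.28 fm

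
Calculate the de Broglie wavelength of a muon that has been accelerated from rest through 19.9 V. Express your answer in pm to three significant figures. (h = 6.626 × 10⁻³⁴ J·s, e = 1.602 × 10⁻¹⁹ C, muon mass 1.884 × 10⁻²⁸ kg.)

λ = 19.1 pm

KE = eV = 1.602 × 10⁻¹⁹ × 19.90 = 3.188 × 10⁻¹⁸ J.
p = √(2mKE) = √(2 × 1.884 × 10⁻²⁸ × 3.188 × 10⁻¹⁸) = 3.466 × 10⁻²³ kg·m/s.
λ = h/p = 6.626 × 10⁻³⁴ / 3.466 × 10⁻²³ = 1.91 × 10⁻¹¹ m = 19.1 pm.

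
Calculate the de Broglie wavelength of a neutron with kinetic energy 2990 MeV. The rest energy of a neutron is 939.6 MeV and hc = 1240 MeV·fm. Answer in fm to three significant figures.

λ = 0.325 fm

Total energy E = KE + m₀c² = 2990 + 939.6 = 3929.6 MeV.
(pc)² = E² − (m₀c²)² = (3929.6)² − (939.6)² = 1.456 × 10⁷ MeV², so pc = 3816 MeV.
λ = hc/(pc) = 1240 MeV·fm / 3816 MeV = 0.325 fm.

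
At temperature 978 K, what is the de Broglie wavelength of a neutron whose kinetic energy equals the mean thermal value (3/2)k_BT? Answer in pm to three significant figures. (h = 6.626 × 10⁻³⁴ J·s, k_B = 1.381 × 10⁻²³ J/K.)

λ = 80.4 pm

KE = (3/2)k_BT = 1.5 × 1.381 × 10⁻²³ × 978 = 2.026 × 10⁻²⁰ J.
p = √(2mKE) = √(2 × 1.675 × 10⁻²⁷ × 2.026 × 10⁻²⁰) = 8.238 × 10⁻²⁴ kg·m/s.
λ = h/p = 8.04 × 10⁻¹¹ m = 80.4 pm.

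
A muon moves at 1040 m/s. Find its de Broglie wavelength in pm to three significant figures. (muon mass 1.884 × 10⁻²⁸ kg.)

p = mv = 1.884 × 10⁻²⁸ × 1040 = 1.959 × 10⁻²⁵ kg·m/s.
λ = h/p = 6.626 × 10⁻³⁴ / 1.959 × 10⁻²⁵ = 3.38 × 10⁻⁹ m = 3380 pm.

λ = 3380 pm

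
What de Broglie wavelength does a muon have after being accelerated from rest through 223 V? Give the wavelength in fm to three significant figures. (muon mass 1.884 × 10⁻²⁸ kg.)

λ = 5710 fm

KE = eV = 1.602 × 10⁻¹⁹ × 223.0 = 3.572 × 10⁻¹⁷ J.
p = √(2mKE) = √(2 × 1.884 × 10⁻²⁸ × 3.572 × 10⁻¹⁷) = 1.160 × 10⁻²² kg·m/s.
λ = h/p = 6.626 × 10⁻³⁴ / 1.160 × 10⁻²² = 5.71 × 10⁻¹² m = 5710 fm.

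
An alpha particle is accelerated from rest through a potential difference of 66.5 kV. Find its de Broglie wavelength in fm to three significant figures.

KE = 2eV = 2 × 1.602 × 10⁻¹⁹ × 6.650 × 10⁴ = 2.131 × 10⁻¹⁴ J.
p = √(2mKE) = √(2 × 6.645 × 10⁻²⁷ × 2.131 × 10⁻¹⁴) = 1.683 × 10⁻²⁰ kg·m/s.
λ = h/p = 6.626 × 10⁻³⁴ / 1.683 × 10⁻²⁰ = 3.94 × 10⁻¹⁴ m = 39.4 fm.

λ = 39.4 fm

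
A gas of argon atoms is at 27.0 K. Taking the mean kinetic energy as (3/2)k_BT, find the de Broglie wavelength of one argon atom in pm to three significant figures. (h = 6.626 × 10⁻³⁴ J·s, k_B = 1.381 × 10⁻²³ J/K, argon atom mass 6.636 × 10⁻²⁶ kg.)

λ = 76.9 pm

KE = (3/2)k_BT = 1.5 × 1.381 × 10⁻²³ × 27.0 = 5.593 × 10⁻²² J.
p = √(2mKE) = √(2 × 6.636 × 10⁻²⁶ × 5.593 × 10⁻²²) = 8.616 × 10⁻²⁴ kg·m/s.
λ = h/p = 7.69 × 10⁻¹¹ m = 76.9 pm.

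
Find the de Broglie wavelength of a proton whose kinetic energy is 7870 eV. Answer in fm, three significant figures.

λ = 323 fm

KE = 7870 eV = 1.261 × 10⁻¹⁵ J.
p = √(2mKE) = √(2 × 1.673 × 10⁻²⁷ × 1.261 × 10⁻¹⁵) = 2.054 × 10⁻²¹ kg·m/s.
λ = h/p = 6.626 × 10⁻³⁴ / 2.054 × 10⁻²¹ = 3.23 × 10⁻¹³ m = 323 fm.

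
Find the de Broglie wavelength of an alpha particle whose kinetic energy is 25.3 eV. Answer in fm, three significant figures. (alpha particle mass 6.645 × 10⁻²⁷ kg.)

KE = 25.3 eV = 4.053 × 10⁻¹⁸ J.
p = √(2mKE) = √(2 × 6.645 × 10⁻²⁷ × 4.053 × 10⁻¹⁸) = 2.321 × 10⁻²² kg·m/s.
λ = h/p = 6.626 × 10⁻³⁴ / 2.321 × 10⁻²² = 2.85 × 10⁻¹² m = 2850 fm.

λ = 2850 fm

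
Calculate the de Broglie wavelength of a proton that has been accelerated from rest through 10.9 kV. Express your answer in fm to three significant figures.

KE = eV = 1.602 × 10⁻¹⁹ × 1.090 × 10⁴ = 1.746 × 10⁻¹⁵ J.
p = √(2mKE) = √(2 × 1.673 × 10⁻²⁷ × 1.746 × 10⁻¹⁵) = 2.417 × 10⁻²¹ kg·m/s.
λ = h/p = 6.626 × 10⁻³⁴ / 2.417 × 10⁻²¹ = 2.74 × 10⁻¹³ m = 274 fm.

λ = 274 fm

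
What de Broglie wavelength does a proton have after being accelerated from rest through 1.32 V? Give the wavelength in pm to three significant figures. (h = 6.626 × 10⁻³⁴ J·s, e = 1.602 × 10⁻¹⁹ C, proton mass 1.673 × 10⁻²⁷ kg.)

KE = eV = 1.602 × 10⁻¹⁹ × 1.320 = 2.115 × 10⁻¹⁹ J.
p = √(2mKE) = √(2 × 1.673 × 10⁻²⁷ × 2.115 × 10⁻¹⁹) = 2.660 × 10⁻²³ kg·m/s.
λ = h/p = 6.626 × 10⁻³⁴ / 2.660 × 10⁻²³ = 2.49 × 10⁻¹¹ m = 24.9 pm.

λ = 24.9 pm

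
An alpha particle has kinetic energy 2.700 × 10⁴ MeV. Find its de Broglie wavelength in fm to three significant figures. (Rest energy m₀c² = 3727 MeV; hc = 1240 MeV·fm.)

Total energy E = KE + m₀c² = 2.700 × 10⁴ + 3727 = 30727 MeV.
(pc)² = E² − (m₀c²)² = (30727)² − (3727)² = 9.303 × 10⁸ MeV², so pc = 3.050 × 10⁴ MeV.
λ = hc/(pc) = 1240 MeV·fm / 3.050 × 10⁴ MeV = 0.0407 fm.

λ = 0.0407 fm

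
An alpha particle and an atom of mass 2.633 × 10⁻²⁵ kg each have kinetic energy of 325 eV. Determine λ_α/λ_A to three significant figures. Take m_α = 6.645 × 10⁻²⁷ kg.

At fixed KE, p = √(2mKE) so λ = h/p ∝ 1/√m.
λ_α/λ_A = √(m_A/m_α) = √(2.633 × 10⁻²⁵/6.645 × 10⁻²⁷) = √(39.62) = 6.29.

λ_α/λ_A = 6.29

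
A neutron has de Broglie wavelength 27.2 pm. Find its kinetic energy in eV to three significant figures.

p = h/λ = 6.626 × 10⁻³⁴ / 2.720 × 10⁻¹¹ = 2.436 × 10⁻²³ kg·m/s.
KE = p²/(2m) = (2.436 × 10⁻²³)² / (2 × 1.675 × 10⁻²⁷) = 1.771 × 10⁻¹⁹ J = 1.11 eV.

KE = 1.11 eV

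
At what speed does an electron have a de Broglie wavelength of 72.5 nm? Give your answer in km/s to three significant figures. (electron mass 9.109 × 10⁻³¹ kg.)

v = 10.0 km/s

p = h/λ = 6.626 × 10⁻³⁴ / 7.250 × 10⁻⁸ = 9.139 × 10⁻²⁷ kg·m/s.
v = p/m = 9.139 × 10⁻²⁷ / 9.109 × 10⁻³¹ = 1.00 × 10⁴ m/s = 10.0 km/s.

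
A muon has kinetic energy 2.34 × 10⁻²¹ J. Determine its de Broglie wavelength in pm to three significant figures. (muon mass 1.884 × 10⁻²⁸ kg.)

λ = 706 pm

p = √(2mKE) = √(2 × 1.884 × 10⁻²⁸ × 2.340 × 10⁻²¹) = 9.390 × 10⁻²⁵ kg·m/s.
λ = h/p = 6.626 × 10⁻³⁴ / 9.390 × 10⁻²⁵ = 7.06 × 10⁻¹⁰ m = 706 pm.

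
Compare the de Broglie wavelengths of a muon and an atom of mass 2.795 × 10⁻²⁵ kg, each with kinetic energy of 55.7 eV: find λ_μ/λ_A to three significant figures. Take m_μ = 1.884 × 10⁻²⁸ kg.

λ_μ/λ_A = 38.5

At fixed KE, p = √(2mKE) so λ = h/p ∝ 1/√m.
λ_μ/λ_A = √(m_A/m_μ) = √(2.795 × 10⁻²⁵/1.884 × 10⁻²⁸) = √(1484) = 38.5.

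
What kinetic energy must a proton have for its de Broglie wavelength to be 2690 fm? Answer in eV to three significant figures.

p = h/λ = 6.626 × 10⁻³⁴ / 2.690 × 10⁻¹² = 2.463 × 10⁻²² kg·m/s.
KE = p²/(2m) = (2.463 × 10⁻²²)² / (2 × 1.673 × 10⁻²⁷) = 1.813 × 10⁻¹⁷ J = 113 eV.

KE = 113 eV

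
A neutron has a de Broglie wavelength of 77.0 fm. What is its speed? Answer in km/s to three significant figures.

v = 5140 km/s

p = h/λ = 6.626 × 10⁻³⁴ / 7.700 × 10⁻¹⁴ = 8.605 × 10⁻²¹ kg·m/s.
v = p/m = 8.605 × 10⁻²¹ / 1.675 × 10⁻²⁷ = 5.14 × 10⁶ m/s = 5140 km/s.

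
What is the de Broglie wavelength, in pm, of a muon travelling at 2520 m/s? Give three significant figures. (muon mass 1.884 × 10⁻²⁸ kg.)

λ = 1400 pm

p = mv = 1.884 × 10⁻²⁸ × 2520 = 4.748 × 10⁻²⁵ kg·m/s.
λ = h/p = 6.626 × 10⁻³⁴ / 4.748 × 10⁻²⁵ = 1.40 × 10⁻⁹ m = 1400 pm.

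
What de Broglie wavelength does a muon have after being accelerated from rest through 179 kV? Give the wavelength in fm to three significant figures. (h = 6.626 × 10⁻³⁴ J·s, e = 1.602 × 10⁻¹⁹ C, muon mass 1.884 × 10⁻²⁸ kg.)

KE = eV = 1.602 × 10⁻¹⁹ × 1.790 × 10⁵ = 2.868 × 10⁻¹⁴ J.
p = √(2mKE) = √(2 × 1.884 × 10⁻²⁸ × 2.868 × 10⁻¹⁴) = 3.287 × 10⁻²¹ kg·m/s.
λ = h/p = 6.626 × 10⁻³⁴ / 3.287 × 10⁻²¹ = 2.02 × 10⁻¹³ m = 202 fm.

λ = 202 fm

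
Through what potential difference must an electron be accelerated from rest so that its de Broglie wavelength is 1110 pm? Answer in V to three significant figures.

V = 1.22 V

p = h/λ = 6.626 × 10⁻³⁴ / 1.110 × 10⁻⁹ = 5.969 × 10⁻²⁵ kg·m/s.
KE = p²/(2m) = 1.956 × 10⁻¹⁹ J.
V = KE/e = 1.956 × 10⁻¹⁹ / (1.602 × 10⁻¹⁹) = 1.22 V.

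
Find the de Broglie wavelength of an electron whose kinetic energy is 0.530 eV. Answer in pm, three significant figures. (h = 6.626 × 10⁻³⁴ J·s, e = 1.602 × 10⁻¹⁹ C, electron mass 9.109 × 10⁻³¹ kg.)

λ = 1680 pm

KE = 0.530 eV = 8.491 × 10⁻²⁰ J.
p = √(2mKE) = √(2 × 9.109 × 10⁻³¹ × 8.491 × 10⁻²⁰) = 3.933 × 10⁻²⁵ kg·m/s.
λ = h/p = 6.626 × 10⁻³⁴ / 3.933 × 10⁻²⁵ = 1.68 × 10⁻⁹ m = 1680 pm.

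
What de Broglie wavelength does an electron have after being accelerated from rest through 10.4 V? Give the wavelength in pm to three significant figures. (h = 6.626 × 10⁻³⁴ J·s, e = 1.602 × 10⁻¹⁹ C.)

KE = eV = 1.602 × 10⁻¹⁹ × 10.40 = 1.666 × 10⁻¹⁸ J.
p = √(2mKE) = √(2 × 9.109 × 10⁻³¹ × 1.666 × 10⁻¹⁸) = 1.742 × 10⁻²⁴ kg·m/s.
λ = h/p = 6.626 × 10⁻³⁴ / 1.742 × 10⁻²⁴ = 3.80 × 10⁻¹⁰ m = 380 pm.

λ = 380 pm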